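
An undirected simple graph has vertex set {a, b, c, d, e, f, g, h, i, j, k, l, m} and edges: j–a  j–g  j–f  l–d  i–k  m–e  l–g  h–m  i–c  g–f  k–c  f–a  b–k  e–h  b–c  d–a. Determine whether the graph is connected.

Component: {e, h, m}
Component: {b, c, i, k}
Component: {a, d, f, g, j, l}
There are 3 separate components, so the graph is not connected.

No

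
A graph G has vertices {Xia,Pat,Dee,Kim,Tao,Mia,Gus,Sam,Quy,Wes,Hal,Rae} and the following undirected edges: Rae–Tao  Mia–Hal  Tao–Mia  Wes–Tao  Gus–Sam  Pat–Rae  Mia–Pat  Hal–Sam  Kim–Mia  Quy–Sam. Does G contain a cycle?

|V| = 12, |E| = 10, number of components = 3.
Since 10 > 12 - 3, a cycle must exist; for instance Pat-Mia-Tao-Rae-Pat.

Yes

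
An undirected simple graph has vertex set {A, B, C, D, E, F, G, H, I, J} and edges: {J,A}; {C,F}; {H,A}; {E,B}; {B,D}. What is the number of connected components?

5

Component: {G}
Component: {I}
Component: {C, F}
Component: {A, H, J}
Component: {B, D, E}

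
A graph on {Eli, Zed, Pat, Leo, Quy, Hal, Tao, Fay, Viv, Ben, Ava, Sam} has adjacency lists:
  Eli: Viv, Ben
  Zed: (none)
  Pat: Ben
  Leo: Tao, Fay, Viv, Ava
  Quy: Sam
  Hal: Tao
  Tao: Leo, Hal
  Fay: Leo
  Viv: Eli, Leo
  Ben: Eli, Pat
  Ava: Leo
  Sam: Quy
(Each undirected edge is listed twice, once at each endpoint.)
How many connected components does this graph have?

3

Component: {Zed}
Component: {Quy, Sam}
Component: {Eli, Pat, Leo, Hal, Tao, Fay, Viv, Ben, Ava}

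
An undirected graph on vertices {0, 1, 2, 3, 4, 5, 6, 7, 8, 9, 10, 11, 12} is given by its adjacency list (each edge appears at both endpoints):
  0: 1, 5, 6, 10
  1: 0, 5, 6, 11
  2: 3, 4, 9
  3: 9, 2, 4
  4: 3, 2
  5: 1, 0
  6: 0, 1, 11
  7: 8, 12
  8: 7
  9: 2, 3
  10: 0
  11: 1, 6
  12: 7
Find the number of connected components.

3

Component: {7, 8, 12}
Component: {2, 3, 4, 9}
Component: {0, 1, 5, 6, 10, 11}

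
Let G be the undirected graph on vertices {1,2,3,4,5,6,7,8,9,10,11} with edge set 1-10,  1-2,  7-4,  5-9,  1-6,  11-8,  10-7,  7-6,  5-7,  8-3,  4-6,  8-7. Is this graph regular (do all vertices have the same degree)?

No

Degrees: 1:3, 2:1, 3:1, 4:2, 5:2, 6:3, 7:5, 8:3, 9:1, 10:2, 11:1
Degrees are not all equal (e.g. deg(2)=1 but deg(7)=5); not regular.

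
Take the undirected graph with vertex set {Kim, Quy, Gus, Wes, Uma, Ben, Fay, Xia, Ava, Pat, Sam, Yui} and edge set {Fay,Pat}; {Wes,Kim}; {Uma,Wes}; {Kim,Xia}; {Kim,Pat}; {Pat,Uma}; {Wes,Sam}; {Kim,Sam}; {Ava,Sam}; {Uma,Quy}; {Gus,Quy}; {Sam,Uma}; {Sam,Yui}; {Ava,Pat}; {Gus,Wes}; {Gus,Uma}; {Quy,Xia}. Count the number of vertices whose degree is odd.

6

Degrees: Kim:4, Quy:3, Gus:3, Wes:4, Uma:5, Ben:0, Fay:1, Xia:2, Ava:2, Pat:4, Sam:5, Yui:1
Odd-degree vertices: Quy, Gus, Uma, Fay, Sam, Yui.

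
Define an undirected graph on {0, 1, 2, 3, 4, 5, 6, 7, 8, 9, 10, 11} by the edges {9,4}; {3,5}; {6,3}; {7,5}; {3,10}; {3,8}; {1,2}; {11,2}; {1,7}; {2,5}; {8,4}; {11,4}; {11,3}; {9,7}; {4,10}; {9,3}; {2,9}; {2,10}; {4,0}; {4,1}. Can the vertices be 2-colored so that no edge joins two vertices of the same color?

Yes

Color {2, 3, 4, 7} black and {0, 1, 5, 6, 8, 9, 10, 11} white. No edge joins two same-colored vertices, so the graph is bipartite.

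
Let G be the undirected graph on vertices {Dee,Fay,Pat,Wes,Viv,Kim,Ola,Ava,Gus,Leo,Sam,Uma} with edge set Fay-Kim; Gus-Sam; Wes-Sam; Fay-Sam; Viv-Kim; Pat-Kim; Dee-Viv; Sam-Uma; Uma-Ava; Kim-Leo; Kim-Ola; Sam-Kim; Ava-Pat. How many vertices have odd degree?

Degrees: Dee:1, Fay:2, Pat:2, Wes:1, Viv:2, Kim:6, Ola:1, Ava:2, Gus:1, Leo:1, Sam:5, Uma:2
Odd-degree vertices: Dee, Wes, Ola, Gus, Leo, Sam.

6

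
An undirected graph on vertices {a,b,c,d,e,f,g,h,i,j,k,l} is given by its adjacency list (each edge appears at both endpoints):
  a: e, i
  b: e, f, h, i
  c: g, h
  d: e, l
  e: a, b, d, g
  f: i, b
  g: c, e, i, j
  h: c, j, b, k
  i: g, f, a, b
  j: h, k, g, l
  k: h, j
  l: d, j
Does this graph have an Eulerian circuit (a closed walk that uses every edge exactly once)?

Yes

Degrees: a:2, b:4, c:2, d:2, e:4, f:2, g:4, h:4, i:4, j:4, k:2, l:2
All degrees are even and the non-isolated vertices are connected — an Eulerian circuit exists.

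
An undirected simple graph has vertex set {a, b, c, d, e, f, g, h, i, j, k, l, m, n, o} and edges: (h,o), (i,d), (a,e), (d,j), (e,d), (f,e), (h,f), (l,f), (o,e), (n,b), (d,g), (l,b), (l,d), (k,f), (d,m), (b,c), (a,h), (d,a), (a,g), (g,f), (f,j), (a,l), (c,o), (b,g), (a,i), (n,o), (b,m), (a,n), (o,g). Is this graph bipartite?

No

d-a-g-d is an odd cycle (length 3), and a bipartite graph can contain only even cycles.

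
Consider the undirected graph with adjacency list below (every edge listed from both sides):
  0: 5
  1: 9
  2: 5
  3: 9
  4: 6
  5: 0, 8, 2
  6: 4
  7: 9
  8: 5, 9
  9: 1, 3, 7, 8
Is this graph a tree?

No

The graph has 10 vertices and 8 edges.
It is not connected, so it is not a tree.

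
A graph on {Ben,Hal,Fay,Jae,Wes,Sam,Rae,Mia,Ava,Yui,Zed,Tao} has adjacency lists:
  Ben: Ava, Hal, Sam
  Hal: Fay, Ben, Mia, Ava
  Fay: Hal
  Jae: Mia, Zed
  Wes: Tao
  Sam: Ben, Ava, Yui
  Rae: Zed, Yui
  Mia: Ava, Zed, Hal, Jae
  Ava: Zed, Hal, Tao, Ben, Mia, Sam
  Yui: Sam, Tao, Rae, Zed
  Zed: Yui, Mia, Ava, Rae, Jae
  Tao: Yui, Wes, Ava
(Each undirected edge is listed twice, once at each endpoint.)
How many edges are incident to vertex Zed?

Neighbors of Zed: Jae, Rae, Mia, Ava, Yui.

5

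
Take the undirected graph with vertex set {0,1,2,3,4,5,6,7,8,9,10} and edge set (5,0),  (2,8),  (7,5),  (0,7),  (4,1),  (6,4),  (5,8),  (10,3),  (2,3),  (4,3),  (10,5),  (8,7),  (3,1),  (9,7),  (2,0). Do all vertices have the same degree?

No

Degrees: 0:3, 1:2, 2:3, 3:4, 4:3, 5:4, 6:1, 7:4, 8:3, 9:1, 10:2
Degrees are not all equal (e.g. deg(6)=1 but deg(3)=4); not regular.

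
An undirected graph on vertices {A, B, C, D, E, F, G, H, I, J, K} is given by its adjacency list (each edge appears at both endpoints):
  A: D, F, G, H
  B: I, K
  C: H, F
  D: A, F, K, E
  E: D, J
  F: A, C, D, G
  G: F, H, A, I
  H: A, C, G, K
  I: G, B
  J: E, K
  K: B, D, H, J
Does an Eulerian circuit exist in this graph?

Yes

Degrees: A:4, B:2, C:2, D:4, E:2, F:4, G:4, H:4, I:2, J:2, K:4
Every vertex has even degree and the edges form a single connected piece, so an Eulerian circuit exists.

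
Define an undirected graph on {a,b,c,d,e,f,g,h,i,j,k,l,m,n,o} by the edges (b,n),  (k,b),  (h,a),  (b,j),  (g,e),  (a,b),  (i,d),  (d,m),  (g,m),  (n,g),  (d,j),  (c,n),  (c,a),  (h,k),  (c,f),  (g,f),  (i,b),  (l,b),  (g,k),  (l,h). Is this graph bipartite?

Yes

Partition the vertices as {b, c, d, g, h, o} vs {a, e, f, i, j, k, l, m, n}. Each listed edge has one endpoint in each part, so the graph is bipartite.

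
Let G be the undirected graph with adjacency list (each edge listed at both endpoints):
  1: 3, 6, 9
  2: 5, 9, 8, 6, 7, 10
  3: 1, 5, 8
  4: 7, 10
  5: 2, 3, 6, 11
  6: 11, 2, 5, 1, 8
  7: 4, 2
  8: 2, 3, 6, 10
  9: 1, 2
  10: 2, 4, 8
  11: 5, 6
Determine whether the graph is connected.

A breadth-first search from 1 visits 1, 6, 3, 9, 11, 8, 5, 2, 10, 7, 4 — all 11 vertices — so the graph is connected.

Yes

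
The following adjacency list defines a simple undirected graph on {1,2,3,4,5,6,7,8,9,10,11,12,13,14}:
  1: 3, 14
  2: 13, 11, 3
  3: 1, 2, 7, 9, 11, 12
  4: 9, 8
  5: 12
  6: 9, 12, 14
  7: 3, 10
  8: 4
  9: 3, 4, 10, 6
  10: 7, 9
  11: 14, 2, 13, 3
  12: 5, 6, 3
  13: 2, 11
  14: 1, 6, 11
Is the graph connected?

Yes

Starting from 1 and exploring outward reaches every vertex (1, 3, 14, 7, 11, 9, 2, 12, 6, 10, 13, 4, 5, 8); the graph is connected.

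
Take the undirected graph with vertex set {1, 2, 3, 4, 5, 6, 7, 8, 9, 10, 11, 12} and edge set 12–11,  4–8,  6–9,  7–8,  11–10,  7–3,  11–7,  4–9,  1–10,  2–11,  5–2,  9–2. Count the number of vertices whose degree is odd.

Degrees: 1:1, 2:3, 3:1, 4:2, 5:1, 6:1, 7:3, 8:2, 9:3, 10:2, 11:4, 12:1
Odd-degree vertices: 1, 2, 3, 5, 6, 7, 9, 12.

8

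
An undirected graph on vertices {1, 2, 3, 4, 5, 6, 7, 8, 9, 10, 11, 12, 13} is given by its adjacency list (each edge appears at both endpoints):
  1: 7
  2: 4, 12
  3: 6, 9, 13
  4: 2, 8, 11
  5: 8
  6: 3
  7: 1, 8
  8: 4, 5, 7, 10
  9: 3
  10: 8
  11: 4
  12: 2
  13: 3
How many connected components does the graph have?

Component: {3, 6, 9, 13}
Component: {1, 2, 4, 5, 7, 8, 10, 11, 12}

2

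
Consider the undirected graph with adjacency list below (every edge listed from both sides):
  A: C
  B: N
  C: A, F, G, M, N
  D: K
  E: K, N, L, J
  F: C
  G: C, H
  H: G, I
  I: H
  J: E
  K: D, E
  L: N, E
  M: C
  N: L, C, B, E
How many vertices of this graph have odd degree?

8

Degrees: A:1, B:1, C:5, D:1, E:4, F:1, G:2, H:2, I:1, J:1, K:2, L:2, M:1, N:4
Odd-degree vertices: A, B, C, D, F, I, J, M.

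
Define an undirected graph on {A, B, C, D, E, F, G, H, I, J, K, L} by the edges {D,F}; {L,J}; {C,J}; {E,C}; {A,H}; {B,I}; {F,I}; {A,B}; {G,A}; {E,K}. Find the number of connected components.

2

Component: {C, E, J, K, L}
Component: {A, B, D, F, G, H, I}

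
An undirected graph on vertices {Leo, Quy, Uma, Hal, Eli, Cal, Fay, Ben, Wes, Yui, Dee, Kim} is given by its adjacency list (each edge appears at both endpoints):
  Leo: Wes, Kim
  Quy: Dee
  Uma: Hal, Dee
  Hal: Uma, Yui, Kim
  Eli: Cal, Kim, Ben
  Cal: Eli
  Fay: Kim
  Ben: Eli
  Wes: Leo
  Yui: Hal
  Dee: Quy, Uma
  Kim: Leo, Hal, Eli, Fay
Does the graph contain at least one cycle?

|V| = 12, |E| = 11, number of components = 1.
Since 11 = 12 - 1, the graph is a forest and contains no cycle.

No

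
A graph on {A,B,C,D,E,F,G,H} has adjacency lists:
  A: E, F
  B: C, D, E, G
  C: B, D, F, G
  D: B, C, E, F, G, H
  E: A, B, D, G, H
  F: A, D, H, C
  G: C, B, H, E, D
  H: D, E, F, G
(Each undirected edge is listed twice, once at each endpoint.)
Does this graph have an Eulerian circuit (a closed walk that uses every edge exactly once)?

Degrees: A:2, B:4, C:4, D:6, E:5, F:4, G:5, H:4
E, G have odd degree; an Eulerian circuit needs every degree to be even, so none exists.

No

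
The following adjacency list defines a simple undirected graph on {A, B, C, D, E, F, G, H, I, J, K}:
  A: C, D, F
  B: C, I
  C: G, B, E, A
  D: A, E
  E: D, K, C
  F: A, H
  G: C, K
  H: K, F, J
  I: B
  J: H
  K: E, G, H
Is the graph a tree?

|V| = 11, |E| = 13.
A tree on 11 vertices has exactly 10 edges; this graph has 13, so it contains a cycle and is not a tree.

No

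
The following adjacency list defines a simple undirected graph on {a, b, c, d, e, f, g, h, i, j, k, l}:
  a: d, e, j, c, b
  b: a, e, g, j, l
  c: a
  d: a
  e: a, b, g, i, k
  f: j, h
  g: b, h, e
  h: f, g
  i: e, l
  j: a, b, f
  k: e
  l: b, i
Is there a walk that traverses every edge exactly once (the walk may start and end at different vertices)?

No

Degrees: a:5, b:5, c:1, d:1, e:5, f:2, g:3, h:2, i:2, j:3, k:1, l:2
Odd-degree vertices: a, b, c, d, e, g, j, k (8 total).
With 8 odd-degree vertices (more than two), no single trail can use every edge.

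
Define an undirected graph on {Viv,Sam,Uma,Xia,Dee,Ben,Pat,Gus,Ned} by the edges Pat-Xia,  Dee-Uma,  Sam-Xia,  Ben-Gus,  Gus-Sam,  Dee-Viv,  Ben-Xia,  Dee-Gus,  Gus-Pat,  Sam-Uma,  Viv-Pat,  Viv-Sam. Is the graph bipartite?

Yes

Partition the vertices as {Sam, Dee, Ben, Pat, Ned} vs {Viv, Uma, Xia, Gus}. Each listed edge has one endpoint in each part, so the graph is bipartite.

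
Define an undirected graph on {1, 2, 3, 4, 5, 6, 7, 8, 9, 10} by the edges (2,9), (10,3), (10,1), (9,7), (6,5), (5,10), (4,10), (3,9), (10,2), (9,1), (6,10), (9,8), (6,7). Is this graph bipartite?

No

5-6-10-5 is an odd cycle (length 3), and a bipartite graph can contain only even cycles.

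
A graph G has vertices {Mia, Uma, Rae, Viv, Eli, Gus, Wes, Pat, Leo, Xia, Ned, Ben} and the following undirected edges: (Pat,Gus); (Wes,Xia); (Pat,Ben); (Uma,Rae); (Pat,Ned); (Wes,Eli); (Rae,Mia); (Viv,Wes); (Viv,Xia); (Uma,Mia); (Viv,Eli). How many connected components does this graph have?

4

Component: {Leo}
Component: {Mia, Uma, Rae}
Component: {Viv, Eli, Wes, Xia}
Component: {Gus, Pat, Ned, Ben}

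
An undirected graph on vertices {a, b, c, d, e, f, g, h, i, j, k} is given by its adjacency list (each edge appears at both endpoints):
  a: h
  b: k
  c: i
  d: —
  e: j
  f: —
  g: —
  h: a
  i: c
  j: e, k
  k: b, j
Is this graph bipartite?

Yes

Color {d, e, f, g, h, i, k} black and {a, b, c, j} white. No edge joins two same-colored vertices, so the graph is bipartite.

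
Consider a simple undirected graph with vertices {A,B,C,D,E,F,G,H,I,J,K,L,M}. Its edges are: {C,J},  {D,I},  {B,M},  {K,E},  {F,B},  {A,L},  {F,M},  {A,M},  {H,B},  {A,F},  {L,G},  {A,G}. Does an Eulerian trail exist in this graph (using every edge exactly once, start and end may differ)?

Degrees: A:4, B:3, C:1, D:1, E:1, F:3, G:2, H:1, I:1, J:1, K:1, L:2, M:3
Odd-degree vertices: B, C, D, E, F, H, I, J, K, M (10 total).
With 10 odd-degree vertices (more than two), no single trail can use every edge.

No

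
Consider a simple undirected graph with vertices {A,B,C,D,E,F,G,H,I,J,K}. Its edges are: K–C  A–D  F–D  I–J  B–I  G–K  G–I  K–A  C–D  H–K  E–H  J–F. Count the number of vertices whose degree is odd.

Degrees: A:2, B:1, C:2, D:3, E:1, F:2, G:2, H:2, I:3, J:2, K:4
Odd-degree vertices: B, D, E, I.

4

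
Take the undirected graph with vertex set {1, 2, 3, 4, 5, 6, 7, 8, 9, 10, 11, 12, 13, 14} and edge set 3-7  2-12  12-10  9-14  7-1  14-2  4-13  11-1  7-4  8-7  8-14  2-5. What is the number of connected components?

2

Component: {6}
Component: {1, 2, 3, 4, 5, 7, 8, 9, 10, 11, 12, 13, 14}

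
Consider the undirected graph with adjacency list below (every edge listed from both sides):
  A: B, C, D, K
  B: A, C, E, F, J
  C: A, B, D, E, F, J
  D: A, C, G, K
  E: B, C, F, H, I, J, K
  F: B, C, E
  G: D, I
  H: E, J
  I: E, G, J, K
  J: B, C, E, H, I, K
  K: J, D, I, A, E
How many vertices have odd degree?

4

Degrees: A:4, B:5, C:6, D:4, E:7, F:3, G:2, H:2, I:4, J:6, K:5
Odd-degree vertices: B, E, F, K.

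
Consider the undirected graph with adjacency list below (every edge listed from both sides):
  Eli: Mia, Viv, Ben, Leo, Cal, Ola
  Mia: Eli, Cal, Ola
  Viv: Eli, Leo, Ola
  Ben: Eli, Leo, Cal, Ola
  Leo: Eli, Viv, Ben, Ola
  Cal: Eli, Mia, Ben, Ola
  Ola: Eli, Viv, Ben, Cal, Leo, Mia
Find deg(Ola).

6

Neighbors of Ola: Eli, Mia, Viv, Ben, Leo, Cal.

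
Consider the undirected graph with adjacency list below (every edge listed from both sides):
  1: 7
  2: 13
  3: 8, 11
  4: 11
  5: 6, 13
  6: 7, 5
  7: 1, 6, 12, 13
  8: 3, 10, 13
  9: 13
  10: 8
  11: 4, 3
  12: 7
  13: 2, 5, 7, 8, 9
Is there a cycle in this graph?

The graph has 13 vertices, 13 edges, and 1 connected component.
Since 13 > 13 - 1, a cycle must exist; for instance 7-13-5-6-7.

Yes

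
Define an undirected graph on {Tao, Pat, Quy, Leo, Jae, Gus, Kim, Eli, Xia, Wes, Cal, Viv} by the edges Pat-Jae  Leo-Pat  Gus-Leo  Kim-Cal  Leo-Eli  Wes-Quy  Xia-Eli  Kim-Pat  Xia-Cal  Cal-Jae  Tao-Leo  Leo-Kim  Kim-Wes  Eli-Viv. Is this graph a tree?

The graph has 12 vertices and 14 edges.
Connected but with 14 > 11 edges, so it has a cycle and is not a tree.

No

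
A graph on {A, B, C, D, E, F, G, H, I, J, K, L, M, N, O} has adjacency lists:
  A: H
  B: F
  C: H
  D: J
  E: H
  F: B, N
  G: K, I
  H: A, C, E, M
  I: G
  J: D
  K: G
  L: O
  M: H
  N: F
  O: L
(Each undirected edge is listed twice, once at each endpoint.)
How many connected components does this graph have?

Component: {D, J}
Component: {L, O}
Component: {B, F, N}
Component: {G, I, K}
Component: {A, C, E, H, M}

5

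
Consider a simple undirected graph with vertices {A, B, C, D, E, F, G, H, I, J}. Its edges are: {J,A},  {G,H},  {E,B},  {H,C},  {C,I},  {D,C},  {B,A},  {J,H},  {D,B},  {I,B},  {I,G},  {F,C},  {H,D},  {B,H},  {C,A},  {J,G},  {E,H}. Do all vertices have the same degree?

No

Degrees: A:3, B:5, C:5, D:3, E:2, F:1, G:3, H:6, I:3, J:3
Degrees are not all equal (e.g. deg(F)=1 but deg(H)=6); not regular.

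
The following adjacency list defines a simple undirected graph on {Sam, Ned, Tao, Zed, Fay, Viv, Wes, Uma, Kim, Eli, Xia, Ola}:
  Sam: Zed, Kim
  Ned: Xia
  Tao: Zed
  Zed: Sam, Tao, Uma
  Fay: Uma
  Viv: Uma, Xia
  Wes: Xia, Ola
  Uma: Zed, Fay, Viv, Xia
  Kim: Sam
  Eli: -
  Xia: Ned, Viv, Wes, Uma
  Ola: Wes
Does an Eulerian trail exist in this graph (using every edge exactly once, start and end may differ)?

Degrees: Sam:2, Ned:1, Tao:1, Zed:3, Fay:1, Viv:2, Wes:2, Uma:4, Kim:1, Eli:0, Xia:4, Ola:1
Odd-degree vertices: Ned, Tao, Zed, Fay, Kim, Ola (6 total).
With 6 odd-degree vertices (more than two), no single trail can use every edge.

No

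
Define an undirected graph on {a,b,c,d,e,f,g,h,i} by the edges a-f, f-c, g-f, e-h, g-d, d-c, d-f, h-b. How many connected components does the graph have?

3

Component: {i}
Component: {b, e, h}
Component: {a, c, d, f, g}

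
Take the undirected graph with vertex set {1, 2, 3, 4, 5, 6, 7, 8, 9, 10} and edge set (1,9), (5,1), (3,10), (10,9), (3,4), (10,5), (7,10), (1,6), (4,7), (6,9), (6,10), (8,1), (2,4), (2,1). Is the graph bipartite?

No

The cycle 9-6-10-9 has length 3, which is odd, so the graph is not bipartite.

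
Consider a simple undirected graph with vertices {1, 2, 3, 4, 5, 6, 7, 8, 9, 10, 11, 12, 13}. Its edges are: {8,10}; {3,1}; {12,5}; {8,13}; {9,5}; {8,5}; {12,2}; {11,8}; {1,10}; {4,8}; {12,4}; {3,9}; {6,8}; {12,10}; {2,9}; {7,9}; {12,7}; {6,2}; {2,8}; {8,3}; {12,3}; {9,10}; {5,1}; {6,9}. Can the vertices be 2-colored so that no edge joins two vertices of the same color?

6-2-8-6 is an odd cycle (length 3), and a bipartite graph can contain only even cycles.

No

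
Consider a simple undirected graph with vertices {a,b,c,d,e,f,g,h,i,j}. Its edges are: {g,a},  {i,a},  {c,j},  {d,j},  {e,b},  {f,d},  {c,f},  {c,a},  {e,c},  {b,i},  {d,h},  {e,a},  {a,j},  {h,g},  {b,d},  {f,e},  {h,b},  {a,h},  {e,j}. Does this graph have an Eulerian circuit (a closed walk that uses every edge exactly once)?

No

Degrees: a:6, b:4, c:4, d:4, e:5, f:3, g:2, h:4, i:2, j:4
e, f have odd degree; an Eulerian circuit needs every degree to be even, so none exists.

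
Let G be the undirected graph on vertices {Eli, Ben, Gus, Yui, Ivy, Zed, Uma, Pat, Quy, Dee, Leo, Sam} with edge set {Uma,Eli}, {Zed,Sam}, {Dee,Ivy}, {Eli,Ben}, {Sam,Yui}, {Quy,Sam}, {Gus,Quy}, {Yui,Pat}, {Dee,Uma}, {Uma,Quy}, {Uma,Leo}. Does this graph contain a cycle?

The graph has 12 vertices, 11 edges, and 1 connected component.
A forest on 12 vertices with 1 component has exactly 11 edges, which matches — so no cycle.

No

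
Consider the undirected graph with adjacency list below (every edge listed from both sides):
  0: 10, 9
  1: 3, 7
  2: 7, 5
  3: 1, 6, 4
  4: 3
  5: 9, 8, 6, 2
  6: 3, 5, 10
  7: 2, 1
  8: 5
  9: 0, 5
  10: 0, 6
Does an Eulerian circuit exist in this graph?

No

Degrees: 0:2, 1:2, 2:2, 3:3, 4:1, 5:4, 6:3, 7:2, 8:1, 9:2, 10:2
Vertices with odd degree: 3, 4, 6, 8. An Eulerian circuit requires all degrees even.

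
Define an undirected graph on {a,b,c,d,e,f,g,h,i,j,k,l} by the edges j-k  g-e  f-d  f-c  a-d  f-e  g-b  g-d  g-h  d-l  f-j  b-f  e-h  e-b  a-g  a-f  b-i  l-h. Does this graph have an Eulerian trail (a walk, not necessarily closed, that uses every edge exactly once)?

Degrees: a:3, b:4, c:1, d:4, e:4, f:6, g:5, h:3, i:1, j:2, k:1, l:2
Odd-degree vertices: a, c, g, h, i, k (6 total).
An Eulerian trail requires 0 or 2 odd-degree vertices; here there are 6.

No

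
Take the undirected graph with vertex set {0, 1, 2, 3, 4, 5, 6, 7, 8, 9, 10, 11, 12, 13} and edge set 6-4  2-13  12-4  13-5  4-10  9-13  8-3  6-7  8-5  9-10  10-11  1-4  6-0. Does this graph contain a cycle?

|V| = 14, |E| = 13, number of components = 1.
Since 13 = 14 - 1, the graph is a forest and contains no cycle.

No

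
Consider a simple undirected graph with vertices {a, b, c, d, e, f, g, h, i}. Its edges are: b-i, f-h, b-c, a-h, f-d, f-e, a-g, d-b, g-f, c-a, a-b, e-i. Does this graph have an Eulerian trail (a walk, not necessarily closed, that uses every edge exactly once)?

Yes

Degrees: a:4, b:4, c:2, d:2, e:2, f:4, g:2, h:2, i:2
Odd-degree vertices: none (0 total).
The non-isolated vertices are connected and exactly 0 have odd degree, so an Eulerian trail exists.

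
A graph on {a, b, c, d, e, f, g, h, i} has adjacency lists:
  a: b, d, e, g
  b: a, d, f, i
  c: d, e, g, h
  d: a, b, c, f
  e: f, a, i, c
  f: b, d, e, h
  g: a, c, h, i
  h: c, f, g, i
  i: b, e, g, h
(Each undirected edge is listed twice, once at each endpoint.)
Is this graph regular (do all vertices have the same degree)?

Yes

Degrees: a:4, b:4, c:4, d:4, e:4, f:4, g:4, h:4, i:4
Every vertex has degree 4, so the graph is 4-regular.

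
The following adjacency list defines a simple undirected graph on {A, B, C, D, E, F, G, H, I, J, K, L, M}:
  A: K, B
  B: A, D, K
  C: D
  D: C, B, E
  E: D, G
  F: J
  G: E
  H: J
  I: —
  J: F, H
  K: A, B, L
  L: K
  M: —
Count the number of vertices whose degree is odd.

Degrees: A:2, B:3, C:1, D:3, E:2, F:1, G:1, H:1, I:0, J:2, K:3, L:1, M:0
Odd-degree vertices: B, C, D, F, G, H, K, L.

8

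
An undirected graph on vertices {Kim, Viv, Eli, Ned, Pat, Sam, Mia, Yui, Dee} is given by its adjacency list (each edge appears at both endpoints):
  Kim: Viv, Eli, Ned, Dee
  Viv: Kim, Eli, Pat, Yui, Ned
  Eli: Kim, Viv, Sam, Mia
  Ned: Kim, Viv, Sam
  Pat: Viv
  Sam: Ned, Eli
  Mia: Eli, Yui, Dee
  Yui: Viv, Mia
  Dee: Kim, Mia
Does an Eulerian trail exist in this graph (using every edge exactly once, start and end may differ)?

No

Degrees: Kim:4, Viv:5, Eli:4, Ned:3, Pat:1, Sam:2, Mia:3, Yui:2, Dee:2
Odd-degree vertices: Viv, Ned, Pat, Mia (4 total).
An Eulerian trail requires 0 or 2 odd-degree vertices; here there are 4.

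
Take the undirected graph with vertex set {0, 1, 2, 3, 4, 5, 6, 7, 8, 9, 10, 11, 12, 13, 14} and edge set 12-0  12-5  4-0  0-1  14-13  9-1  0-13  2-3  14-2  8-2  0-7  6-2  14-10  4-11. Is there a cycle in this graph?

The graph has 15 vertices, 14 edges, and 1 connected component.
Since 14 = 15 - 1, the graph is a forest and contains no cycle.

No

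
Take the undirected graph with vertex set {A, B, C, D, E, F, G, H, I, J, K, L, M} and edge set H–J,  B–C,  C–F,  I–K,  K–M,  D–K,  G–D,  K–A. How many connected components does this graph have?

5

Component: {E}
Component: {L}
Component: {H, J}
Component: {B, C, F}
Component: {A, D, G, I, K, M}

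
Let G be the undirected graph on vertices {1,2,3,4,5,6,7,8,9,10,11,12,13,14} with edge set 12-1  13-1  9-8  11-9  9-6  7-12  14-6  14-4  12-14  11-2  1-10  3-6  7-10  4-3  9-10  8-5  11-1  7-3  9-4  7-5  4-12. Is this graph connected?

Yes

Starting from 1 and exploring outward reaches every vertex (1, 12, 13, 11, 10, 4, 7, 14, 2, 9, 3, 5, 6, 8); the graph is connected.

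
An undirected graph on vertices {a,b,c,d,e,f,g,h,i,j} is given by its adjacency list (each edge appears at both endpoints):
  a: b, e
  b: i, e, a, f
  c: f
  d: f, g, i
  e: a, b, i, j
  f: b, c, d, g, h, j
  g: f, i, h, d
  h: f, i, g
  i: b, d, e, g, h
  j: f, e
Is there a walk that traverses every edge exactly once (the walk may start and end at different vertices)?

No

Degrees: a:2, b:4, c:1, d:3, e:4, f:6, g:4, h:3, i:5, j:2
Odd-degree vertices: c, d, h, i (4 total).
With 4 odd-degree vertices (more than two), no single trail can use every edge.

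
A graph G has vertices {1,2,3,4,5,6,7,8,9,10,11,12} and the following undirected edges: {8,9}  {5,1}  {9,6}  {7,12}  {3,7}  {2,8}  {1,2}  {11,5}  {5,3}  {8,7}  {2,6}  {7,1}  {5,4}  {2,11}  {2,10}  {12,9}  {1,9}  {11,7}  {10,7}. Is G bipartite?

Yes

A valid 2-coloring puts {2, 5, 7, 9} on one side and {1, 3, 4, 6, 8, 10, 11, 12} on the other; every edge crosses between the two sides.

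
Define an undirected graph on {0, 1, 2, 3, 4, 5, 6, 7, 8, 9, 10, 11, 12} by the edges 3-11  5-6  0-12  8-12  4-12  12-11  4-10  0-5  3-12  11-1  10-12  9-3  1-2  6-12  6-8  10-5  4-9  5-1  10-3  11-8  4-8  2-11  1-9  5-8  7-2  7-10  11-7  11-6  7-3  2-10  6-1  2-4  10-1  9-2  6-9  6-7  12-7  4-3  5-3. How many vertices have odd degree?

6

Degrees: 0:2, 1:6, 2:6, 3:7, 4:6, 5:6, 6:7, 7:6, 8:5, 9:5, 10:7, 11:7, 12:8
Odd-degree vertices: 3, 6, 8, 9, 10, 11.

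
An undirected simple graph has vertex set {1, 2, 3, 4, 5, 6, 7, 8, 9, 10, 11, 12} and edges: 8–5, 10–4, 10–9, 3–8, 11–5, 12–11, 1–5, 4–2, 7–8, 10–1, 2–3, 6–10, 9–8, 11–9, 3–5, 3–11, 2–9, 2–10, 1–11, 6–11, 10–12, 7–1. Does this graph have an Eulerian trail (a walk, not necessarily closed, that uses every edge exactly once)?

Degrees: 1:4, 2:4, 3:4, 4:2, 5:4, 6:2, 7:2, 8:4, 9:4, 10:6, 11:6, 12:2
Odd-degree vertices: none (0 total).
The non-isolated vertices are connected and exactly 0 have odd degree, so an Eulerian trail exists.

Yes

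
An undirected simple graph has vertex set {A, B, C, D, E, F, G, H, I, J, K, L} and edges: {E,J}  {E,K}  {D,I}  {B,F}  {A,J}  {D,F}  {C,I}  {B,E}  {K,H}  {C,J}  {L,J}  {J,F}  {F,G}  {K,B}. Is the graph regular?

Degrees: A:1, B:3, C:2, D:2, E:3, F:4, G:1, H:1, I:2, J:5, K:3, L:1
Vertex A has degree 1 while J has degree 5, so the graph is not regular.

No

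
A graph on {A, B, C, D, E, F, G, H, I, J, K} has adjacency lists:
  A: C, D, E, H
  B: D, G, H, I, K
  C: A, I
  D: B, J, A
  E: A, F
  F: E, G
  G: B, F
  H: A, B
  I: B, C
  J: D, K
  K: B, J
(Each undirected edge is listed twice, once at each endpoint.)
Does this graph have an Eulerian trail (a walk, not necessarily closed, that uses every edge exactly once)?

Degrees: A:4, B:5, C:2, D:3, E:2, F:2, G:2, H:2, I:2, J:2, K:2
Odd-degree vertices: B, D (2 total).
With 2 odd-degree vertices and all edges in one connected piece, an Eulerian trail exists (from B to D).

Yes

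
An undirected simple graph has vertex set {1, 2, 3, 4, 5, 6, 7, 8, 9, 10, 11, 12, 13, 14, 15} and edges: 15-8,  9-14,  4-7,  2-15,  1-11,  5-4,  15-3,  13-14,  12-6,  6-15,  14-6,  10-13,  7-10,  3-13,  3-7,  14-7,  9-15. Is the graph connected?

No

Component: {1, 11}
Component: {2, 3, 4, 5, 6, 7, 8, 9, 10, 12, 13, 14, 15}
No edge joins these 2 groups, so the graph is disconnected.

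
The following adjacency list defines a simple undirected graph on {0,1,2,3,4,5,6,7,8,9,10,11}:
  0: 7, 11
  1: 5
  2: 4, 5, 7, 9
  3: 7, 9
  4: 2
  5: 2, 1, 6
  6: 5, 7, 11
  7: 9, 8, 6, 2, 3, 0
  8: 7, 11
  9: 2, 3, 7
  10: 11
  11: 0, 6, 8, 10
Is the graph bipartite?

No

The cycle 2-9-7-2 has length 3, which is odd, so the graph is not bipartite.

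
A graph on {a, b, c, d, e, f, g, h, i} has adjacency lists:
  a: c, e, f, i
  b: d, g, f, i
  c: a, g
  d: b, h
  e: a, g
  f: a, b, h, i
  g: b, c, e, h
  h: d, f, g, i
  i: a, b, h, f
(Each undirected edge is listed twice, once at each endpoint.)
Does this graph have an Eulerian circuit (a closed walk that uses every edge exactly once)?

Yes

Degrees: a:4, b:4, c:2, d:2, e:2, f:4, g:4, h:4, i:4
All degrees are even and the non-isolated vertices are connected — an Eulerian circuit exists.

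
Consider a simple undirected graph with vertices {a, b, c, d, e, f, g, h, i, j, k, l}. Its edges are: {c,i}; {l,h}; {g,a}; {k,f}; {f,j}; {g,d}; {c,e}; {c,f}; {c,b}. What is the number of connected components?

Component: {h, l}
Component: {a, d, g}
Component: {b, c, e, f, i, j, k}

3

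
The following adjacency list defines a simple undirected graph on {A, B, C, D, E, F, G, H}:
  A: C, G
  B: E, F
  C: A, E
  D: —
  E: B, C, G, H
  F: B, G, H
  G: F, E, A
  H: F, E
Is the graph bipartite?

Yes

Partition the vertices as {B, C, D, G, H} vs {A, E, F}. Each listed edge has one endpoint in each part, so the graph is bipartite.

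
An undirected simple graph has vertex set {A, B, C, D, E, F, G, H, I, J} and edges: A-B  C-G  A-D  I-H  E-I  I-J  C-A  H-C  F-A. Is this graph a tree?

Yes

|V| = 10, |E| = 9.
Connected and |E| = |V| - 1, which characterizes a tree.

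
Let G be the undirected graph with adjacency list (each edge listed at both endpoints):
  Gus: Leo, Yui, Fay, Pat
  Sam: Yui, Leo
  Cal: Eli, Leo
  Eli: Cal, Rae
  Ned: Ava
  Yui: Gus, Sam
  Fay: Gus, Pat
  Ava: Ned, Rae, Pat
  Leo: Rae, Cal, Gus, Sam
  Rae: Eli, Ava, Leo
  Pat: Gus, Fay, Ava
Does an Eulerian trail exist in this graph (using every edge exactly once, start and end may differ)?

No

Degrees: Gus:4, Sam:2, Cal:2, Eli:2, Ned:1, Yui:2, Fay:2, Ava:3, Leo:4, Rae:3, Pat:3
Odd-degree vertices: Ned, Ava, Rae, Pat (4 total).
An Eulerian trail requires 0 or 2 odd-degree vertices; here there are 4.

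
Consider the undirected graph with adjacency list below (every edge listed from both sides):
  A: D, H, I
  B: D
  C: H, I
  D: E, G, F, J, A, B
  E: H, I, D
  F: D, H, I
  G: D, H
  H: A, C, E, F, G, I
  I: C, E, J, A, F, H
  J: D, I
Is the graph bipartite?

No

I-H-F-I is an odd cycle (length 3), and a bipartite graph can contain only even cycles.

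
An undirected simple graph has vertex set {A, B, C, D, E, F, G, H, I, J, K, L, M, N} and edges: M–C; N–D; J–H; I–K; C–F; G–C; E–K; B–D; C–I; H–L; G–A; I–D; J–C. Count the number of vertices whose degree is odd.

Degrees: A:1, B:1, C:5, D:3, E:1, F:1, G:2, H:2, I:3, J:2, K:2, L:1, M:1, N:1
Odd-degree vertices: A, B, C, D, E, F, I, L, M, N.

10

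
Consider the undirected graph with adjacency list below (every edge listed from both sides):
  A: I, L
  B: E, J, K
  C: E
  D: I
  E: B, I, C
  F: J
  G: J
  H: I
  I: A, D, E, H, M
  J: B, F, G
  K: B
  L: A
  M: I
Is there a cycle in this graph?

No

|V| = 13, |E| = 12, number of components = 1.
Since 12 = 13 - 1, the graph is a forest and contains no cycle.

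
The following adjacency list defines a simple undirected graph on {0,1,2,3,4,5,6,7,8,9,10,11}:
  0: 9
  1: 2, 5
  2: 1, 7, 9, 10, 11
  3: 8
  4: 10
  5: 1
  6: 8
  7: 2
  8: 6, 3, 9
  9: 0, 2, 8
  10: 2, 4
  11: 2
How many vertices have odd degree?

Degrees: 0:1, 1:2, 2:5, 3:1, 4:1, 5:1, 6:1, 7:1, 8:3, 9:3, 10:2, 11:1
Odd-degree vertices: 0, 2, 3, 4, 5, 6, 7, 8, 9, 11.

10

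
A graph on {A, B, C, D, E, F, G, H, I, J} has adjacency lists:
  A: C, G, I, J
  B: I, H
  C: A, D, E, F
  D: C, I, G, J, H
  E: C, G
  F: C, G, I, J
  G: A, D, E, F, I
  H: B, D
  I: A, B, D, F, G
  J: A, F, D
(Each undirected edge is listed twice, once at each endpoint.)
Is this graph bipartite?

No

I-G-D-I is an odd cycle (length 3), and a bipartite graph can contain only even cycles.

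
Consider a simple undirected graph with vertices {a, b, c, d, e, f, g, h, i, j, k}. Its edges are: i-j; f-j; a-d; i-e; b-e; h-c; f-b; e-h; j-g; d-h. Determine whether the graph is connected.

No

Component: {k}
Component: {a, b, c, d, e, f, g, h, i, j}
No edge joins these 2 groups, so the graph is disconnected.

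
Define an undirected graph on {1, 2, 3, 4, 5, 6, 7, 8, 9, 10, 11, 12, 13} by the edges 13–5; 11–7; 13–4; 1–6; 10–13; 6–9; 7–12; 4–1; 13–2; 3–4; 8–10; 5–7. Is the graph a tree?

Yes

|V| = 13, |E| = 12.
It is connected with exactly 12 edges, hence acyclic — it is a tree.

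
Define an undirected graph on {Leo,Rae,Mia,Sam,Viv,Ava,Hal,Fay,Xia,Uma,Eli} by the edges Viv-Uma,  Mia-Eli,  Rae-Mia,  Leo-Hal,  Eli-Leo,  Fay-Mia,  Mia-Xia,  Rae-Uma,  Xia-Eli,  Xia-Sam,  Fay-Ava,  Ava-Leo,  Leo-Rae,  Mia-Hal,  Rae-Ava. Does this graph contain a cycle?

The graph has 11 vertices, 15 edges, and 1 connected component.
Since 15 > 11 - 1, a cycle must exist; for instance Leo-Hal-Mia-Xia-Eli-Leo.

Yes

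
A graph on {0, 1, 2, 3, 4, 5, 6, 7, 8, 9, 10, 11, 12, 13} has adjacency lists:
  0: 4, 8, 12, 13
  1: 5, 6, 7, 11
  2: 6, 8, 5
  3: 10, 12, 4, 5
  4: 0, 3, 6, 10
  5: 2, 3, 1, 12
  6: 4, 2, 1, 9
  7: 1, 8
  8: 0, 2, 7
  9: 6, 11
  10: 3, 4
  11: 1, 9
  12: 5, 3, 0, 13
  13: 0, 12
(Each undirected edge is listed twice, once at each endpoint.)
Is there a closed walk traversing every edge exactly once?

No

Degrees: 0:4, 1:4, 2:3, 3:4, 4:4, 5:4, 6:4, 7:2, 8:3, 9:2, 10:2, 11:2, 12:4, 13:2
2, 8 have odd degree; an Eulerian circuit needs every degree to be even, so none exists.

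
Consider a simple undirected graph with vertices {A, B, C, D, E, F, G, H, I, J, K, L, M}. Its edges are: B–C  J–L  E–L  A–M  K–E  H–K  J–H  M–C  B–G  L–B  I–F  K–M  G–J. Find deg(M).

Neighbors of M: A, C, K.

3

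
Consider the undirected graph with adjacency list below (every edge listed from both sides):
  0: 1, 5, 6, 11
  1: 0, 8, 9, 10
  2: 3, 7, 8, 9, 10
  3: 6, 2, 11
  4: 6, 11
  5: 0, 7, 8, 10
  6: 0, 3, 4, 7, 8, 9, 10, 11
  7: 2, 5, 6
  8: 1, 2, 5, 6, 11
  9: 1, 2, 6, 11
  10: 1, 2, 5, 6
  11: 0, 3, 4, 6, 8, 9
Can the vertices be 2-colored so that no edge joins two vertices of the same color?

0-6-11-0 is an odd cycle (length 3), and a bipartite graph can contain only even cycles.

No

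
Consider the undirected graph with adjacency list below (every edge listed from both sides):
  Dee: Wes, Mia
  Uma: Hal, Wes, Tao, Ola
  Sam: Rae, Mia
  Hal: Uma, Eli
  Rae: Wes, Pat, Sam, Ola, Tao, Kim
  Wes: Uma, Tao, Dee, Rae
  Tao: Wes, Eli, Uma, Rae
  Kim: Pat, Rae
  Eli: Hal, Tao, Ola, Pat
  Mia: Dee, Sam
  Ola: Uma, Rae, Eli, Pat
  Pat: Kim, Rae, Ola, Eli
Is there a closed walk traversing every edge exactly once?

Degrees: Dee:2, Uma:4, Sam:2, Hal:2, Rae:6, Wes:4, Tao:4, Kim:2, Eli:4, Mia:2, Ola:4, Pat:4
All degrees are even and the non-isolated vertices are connected — an Eulerian circuit exists.

Yes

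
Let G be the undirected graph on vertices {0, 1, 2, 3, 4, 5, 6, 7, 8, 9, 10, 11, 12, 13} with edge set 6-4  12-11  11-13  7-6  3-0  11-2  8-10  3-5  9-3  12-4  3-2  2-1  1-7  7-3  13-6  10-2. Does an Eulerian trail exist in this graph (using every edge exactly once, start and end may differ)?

No

Degrees: 0:1, 1:2, 2:4, 3:5, 4:2, 5:1, 6:3, 7:3, 8:1, 9:1, 10:2, 11:3, 12:2, 13:2
Odd-degree vertices: 0, 3, 5, 6, 7, 8, 9, 11 (8 total).
With 8 odd-degree vertices (more than two), no single trail can use every edge.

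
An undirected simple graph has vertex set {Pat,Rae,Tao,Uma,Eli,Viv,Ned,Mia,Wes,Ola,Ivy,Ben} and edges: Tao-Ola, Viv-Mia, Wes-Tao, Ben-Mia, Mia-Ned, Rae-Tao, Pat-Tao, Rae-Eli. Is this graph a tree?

No

|V| = 12, |E| = 8.
It is not connected, so it is not a tree.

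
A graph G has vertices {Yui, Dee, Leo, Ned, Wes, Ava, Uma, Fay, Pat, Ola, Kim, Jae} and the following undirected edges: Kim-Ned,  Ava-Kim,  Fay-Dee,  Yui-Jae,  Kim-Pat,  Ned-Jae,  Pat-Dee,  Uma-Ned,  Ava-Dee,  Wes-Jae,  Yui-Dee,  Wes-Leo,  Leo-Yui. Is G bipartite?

A valid 2-coloring puts {Dee, Leo, Uma, Ola, Kim, Jae} on one side and {Yui, Ned, Wes, Ava, Fay, Pat} on the other; every edge crosses between the two sides.

Yes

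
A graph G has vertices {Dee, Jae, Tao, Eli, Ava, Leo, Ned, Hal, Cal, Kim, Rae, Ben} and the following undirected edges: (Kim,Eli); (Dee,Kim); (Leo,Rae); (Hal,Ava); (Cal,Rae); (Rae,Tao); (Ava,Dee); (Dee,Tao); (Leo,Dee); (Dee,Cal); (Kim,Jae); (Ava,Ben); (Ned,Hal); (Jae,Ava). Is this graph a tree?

No

The graph has 12 vertices and 14 edges.
A tree on 12 vertices has exactly 11 edges; this graph has 14, so it contains a cycle and is not a tree.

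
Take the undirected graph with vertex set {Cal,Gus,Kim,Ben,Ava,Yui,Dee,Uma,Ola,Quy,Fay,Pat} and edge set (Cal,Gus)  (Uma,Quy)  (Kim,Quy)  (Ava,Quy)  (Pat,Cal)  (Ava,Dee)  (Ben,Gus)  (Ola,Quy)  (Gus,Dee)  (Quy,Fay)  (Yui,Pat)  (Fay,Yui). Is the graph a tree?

The graph has 12 vertices and 12 edges.
Connected but with 12 > 11 edges, so it has a cycle and is not a tree.

No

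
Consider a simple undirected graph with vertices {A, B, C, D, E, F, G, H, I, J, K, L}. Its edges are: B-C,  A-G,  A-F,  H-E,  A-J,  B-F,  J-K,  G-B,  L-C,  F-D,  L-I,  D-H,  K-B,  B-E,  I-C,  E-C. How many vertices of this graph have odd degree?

4

Degrees: A:3, B:5, C:4, D:2, E:3, F:3, G:2, H:2, I:2, J:2, K:2, L:2
Odd-degree vertices: A, B, E, F.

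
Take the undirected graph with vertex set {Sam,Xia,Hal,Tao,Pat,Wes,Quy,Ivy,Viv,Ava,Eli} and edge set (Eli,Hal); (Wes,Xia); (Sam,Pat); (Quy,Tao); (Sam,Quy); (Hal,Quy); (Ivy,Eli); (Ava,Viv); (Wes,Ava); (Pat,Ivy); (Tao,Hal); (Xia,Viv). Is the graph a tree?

The graph has 11 vertices and 12 edges.
It is not connected, so it is not a tree.

No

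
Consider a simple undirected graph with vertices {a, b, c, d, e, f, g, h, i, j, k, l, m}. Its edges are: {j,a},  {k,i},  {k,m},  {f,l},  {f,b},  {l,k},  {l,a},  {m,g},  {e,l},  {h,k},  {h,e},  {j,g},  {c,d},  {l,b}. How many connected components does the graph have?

Component: {c, d}
Component: {a, b, e, f, g, h, i, j, k, l, m}

2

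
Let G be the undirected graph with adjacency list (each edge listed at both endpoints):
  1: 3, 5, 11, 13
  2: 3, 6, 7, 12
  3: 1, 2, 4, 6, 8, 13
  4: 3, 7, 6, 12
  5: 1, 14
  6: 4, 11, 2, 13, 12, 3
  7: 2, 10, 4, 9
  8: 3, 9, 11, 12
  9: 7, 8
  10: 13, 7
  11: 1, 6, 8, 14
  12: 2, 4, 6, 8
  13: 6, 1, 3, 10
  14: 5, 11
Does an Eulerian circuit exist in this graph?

Degrees: 1:4, 2:4, 3:6, 4:4, 5:2, 6:6, 7:4, 8:4, 9:2, 10:2, 11:4, 12:4, 13:4, 14:2
Every vertex has even degree and the edges form a single connected piece, so an Eulerian circuit exists.

Yes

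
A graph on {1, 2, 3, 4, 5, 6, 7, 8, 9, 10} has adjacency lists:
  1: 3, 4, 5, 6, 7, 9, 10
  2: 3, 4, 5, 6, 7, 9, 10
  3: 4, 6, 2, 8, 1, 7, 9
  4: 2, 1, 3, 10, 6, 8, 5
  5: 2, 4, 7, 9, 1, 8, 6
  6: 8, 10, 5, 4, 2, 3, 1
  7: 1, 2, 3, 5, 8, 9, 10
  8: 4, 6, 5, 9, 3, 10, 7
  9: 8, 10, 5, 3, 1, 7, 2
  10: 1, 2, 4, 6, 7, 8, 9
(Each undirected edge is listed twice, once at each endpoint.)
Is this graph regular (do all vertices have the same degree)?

Degrees: 1:7, 2:7, 3:7, 4:7, 5:7, 6:7, 7:7, 8:7, 9:7, 10:7
All degrees equal 7; the graph is regular.

Yes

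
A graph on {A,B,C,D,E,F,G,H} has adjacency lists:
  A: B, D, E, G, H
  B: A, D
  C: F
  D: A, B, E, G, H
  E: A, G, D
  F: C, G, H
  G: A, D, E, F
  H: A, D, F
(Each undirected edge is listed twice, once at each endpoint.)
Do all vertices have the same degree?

Degrees: A:5, B:2, C:1, D:5, E:3, F:3, G:4, H:3
Vertex C has degree 1 while A has degree 5, so the graph is not regular.

No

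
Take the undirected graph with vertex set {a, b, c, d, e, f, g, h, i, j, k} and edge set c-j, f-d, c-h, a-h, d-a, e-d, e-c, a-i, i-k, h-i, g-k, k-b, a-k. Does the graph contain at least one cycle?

The graph has 11 vertices, 13 edges, and 1 connected component.
One cycle is a-i-h-c-e-d-a.

Yes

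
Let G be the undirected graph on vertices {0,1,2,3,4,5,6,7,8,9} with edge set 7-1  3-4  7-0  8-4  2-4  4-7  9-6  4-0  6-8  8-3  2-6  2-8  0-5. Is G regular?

Degrees: 0:3, 1:1, 2:3, 3:2, 4:5, 5:1, 6:3, 7:3, 8:4, 9:1
Degrees are not all equal (e.g. deg(1)=1 but deg(4)=5); not regular.

No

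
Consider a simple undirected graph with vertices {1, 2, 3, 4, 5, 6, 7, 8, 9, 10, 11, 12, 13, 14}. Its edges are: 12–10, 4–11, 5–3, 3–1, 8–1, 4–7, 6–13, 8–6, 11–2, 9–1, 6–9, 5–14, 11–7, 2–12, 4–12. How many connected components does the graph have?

Component: {2, 4, 7, 10, 11, 12}
Component: {1, 3, 5, 6, 8, 9, 13, 14}

2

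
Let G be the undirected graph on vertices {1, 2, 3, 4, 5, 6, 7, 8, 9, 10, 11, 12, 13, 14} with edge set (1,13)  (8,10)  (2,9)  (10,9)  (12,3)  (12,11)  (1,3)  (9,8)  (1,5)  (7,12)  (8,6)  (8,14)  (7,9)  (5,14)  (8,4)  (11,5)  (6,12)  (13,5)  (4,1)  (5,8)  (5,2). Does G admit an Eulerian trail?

Degrees: 1:4, 2:2, 3:2, 4:2, 5:6, 6:2, 7:2, 8:6, 9:4, 10:2, 11:2, 12:4, 13:2, 14:2
Odd-degree vertices: none (0 total).
With 0 odd-degree vertices and all edges in one connected piece, an Eulerian trail exists.

Yes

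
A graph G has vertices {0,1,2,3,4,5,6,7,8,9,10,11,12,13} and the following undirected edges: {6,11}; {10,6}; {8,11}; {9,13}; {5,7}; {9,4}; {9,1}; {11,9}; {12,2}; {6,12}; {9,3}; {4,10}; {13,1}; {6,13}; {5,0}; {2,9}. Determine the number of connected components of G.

Component: {0, 5, 7}
Component: {1, 2, 3, 4, 6, 8, 9, 10, 11, 12, 13}

2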